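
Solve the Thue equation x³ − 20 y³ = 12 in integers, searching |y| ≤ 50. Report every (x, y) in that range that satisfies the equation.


The equation is x³ - 20y³ = 12. For fixed y, x³ = 20·y³ + 12, so a solution requires the RHS to be a perfect cube.
Strategy: iterate y from -50 to 50, compute RHS = 20·y³ + 12, and check whether it is a (positive or negative) perfect cube.
Check small values of y:
  y = 0: RHS = 12 is not a perfect cube.
  y = 1: RHS = 32 is not a perfect cube.
  y = -1: RHS = -8 = (-2)³ ⇒ x = -2 works.
  y = 2: RHS = 172 is not a perfect cube.
  y = -2: RHS = -148 is not a perfect cube.
  y = 3: RHS = 552 is not a perfect cube.
  y = -3: RHS = -528 is not a perfect cube.
Continuing the search up to |y| = 50 finds no further solutions beyond those listed.
Collected solutions: (-2, -1).

Solutions (with |y| ≤ 50): (-2, -1).


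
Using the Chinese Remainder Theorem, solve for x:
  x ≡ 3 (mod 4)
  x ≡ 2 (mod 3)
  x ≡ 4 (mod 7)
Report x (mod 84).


Moduli 4, 3, 7 are pairwise coprime; by CRT there is a unique solution modulo M = 4 · 3 · 7 = 84.
Solve pairwise, accumulating the modulus:
  Start with x ≡ 3 (mod 4).
  Combine with x ≡ 2 (mod 3): since gcd(4, 3) = 1, we get a unique residue mod 12.
    Write x = 3 + 4·t and substitute into x ≡ 2 (mod 3): 4·t ≡ 2 − 3 = -1 (mod 3).
    Reduce coefficients mod 3: 1·t ≡ 2 (mod 3).
    So t ≡ 2 (mod 3).
    Then x = 3 + 4·2 = 11, valid modulo lcm(4, 3) = 12: x ≡ 11 (mod 12).
  Combine with x ≡ 4 (mod 7): since gcd(12, 7) = 1, we get a unique residue mod 84.
    Write x = 11 + 12·t and substitute into x ≡ 4 (mod 7): 12·t ≡ 4 − 11 = -7 (mod 7).
    Reduce coefficients mod 7: 5·t ≡ 0 (mod 7).
    The inverse of 5 mod 7 is 3 (since 5·3 = 15 = 2·7 + 1), so t ≡ 3·0 = 0 ≡ 0 (mod 7).
    Then x = 11 + 12·0 = 11, valid modulo lcm(12, 7) = 84: x ≡ 11 (mod 84).
Verify: 11 mod 4 = 3 ✓, 11 mod 3 = 2 ✓, 11 mod 7 = 4 ✓.

x ≡ 11 (mod 84).


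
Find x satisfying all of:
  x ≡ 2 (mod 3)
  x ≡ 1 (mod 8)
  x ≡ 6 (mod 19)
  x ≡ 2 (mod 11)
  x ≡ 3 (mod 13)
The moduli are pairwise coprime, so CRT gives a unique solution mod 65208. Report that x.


Product of moduli M = 3 · 8 · 19 · 11 · 13 = 65208.
Merge one congruence at a time:
  Start: x ≡ 2 (mod 3).
  Combine with x ≡ 1 (mod 8); new modulus lcm = 24.
    Write x = 2 + 3·t and substitute into x ≡ 1 (mod 8): 3·t ≡ 1 − 2 = -1 (mod 8).
    Reduce coefficients mod 8: 3·t ≡ 7 (mod 8).
    The inverse of 3 mod 8 is 3 (since 3·3 = 9 = 1·8 + 1), so t ≡ 3·7 = 21 ≡ 5 (mod 8).
    Then x = 2 + 3·5 = 17, valid modulo lcm(3, 8) = 24: x ≡ 17 (mod 24).
  Combine with x ≡ 6 (mod 19); new modulus lcm = 456.
    Write x = 17 + 24·t and substitute into x ≡ 6 (mod 19): 24·t ≡ 6 − 17 = -11 (mod 19).
    Reduce coefficients mod 19: 5·t ≡ 8 (mod 19).
    The inverse of 5 mod 19 is 4 (since 5·4 = 20 = 1·19 + 1), so t ≡ 4·8 = 32 ≡ 13 (mod 19).
    Then x = 17 + 24·13 = 329, valid modulo lcm(24, 19) = 456: x ≡ 329 (mod 456).
  Combine with x ≡ 2 (mod 11); new modulus lcm = 5016.
    Write x = 329 + 456·t and substitute into x ≡ 2 (mod 11): 456·t ≡ 2 − 329 = -327 (mod 11).
    Reduce coefficients mod 11: 5·t ≡ 3 (mod 11).
    The inverse of 5 mod 11 is 9 (since 5·9 = 45 = 4·11 + 1), so t ≡ 9·3 = 27 ≡ 5 (mod 11).
    Then x = 329 + 456·5 = 2609, valid modulo lcm(456, 11) = 5016: x ≡ 2609 (mod 5016).
  Combine with x ≡ 3 (mod 13); new modulus lcm = 65208.
    Write x = 2609 + 5016·t and substitute into x ≡ 3 (mod 13): 5016·t ≡ 3 − 2609 = -2606 (mod 13).
    Reduce coefficients mod 13: 11·t ≡ 7 (mod 13).
    The inverse of 11 mod 13 is 6 (since 11·6 = 66 = 5·13 + 1), so t ≡ 6·7 = 42 ≡ 3 (mod 13).
    Then x = 2609 + 5016·3 = 17657, valid modulo lcm(5016, 13) = 65208: x ≡ 17657 (mod 65208).
Verify against each original: 17657 mod 3 = 2, 17657 mod 8 = 1, 17657 mod 19 = 6, 17657 mod 11 = 2, 17657 mod 13 = 3.

x ≡ 17657 (mod 65208).


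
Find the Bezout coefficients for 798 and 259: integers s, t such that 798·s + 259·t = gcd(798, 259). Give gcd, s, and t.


Euclidean algorithm on (798, 259) — divide until remainder is 0:
  798 = 3 · 259 + 21
  259 = 12 · 21 + 7
  21 = 3 · 7 + 0
gcd(798, 259) = 7.
Track Bezout coefficients alongside the remainders: start with r₀ = 798 = a·1 + b·0 (s = 1, t = 0) and r₁ = 259 = a·0 + b·1 (s = 0, t = 1); each new remainder r_{k+1} = r_{k-1} − q_k·r_k inherits s_{k+1} = s_{k-1} − q_k·s_k, t_{k+1} = t_{k-1} − q_k·t_k, so r_k = a·s_k + b·t_k at every step:
  q = 3: r = 21, s = 1 − 3·0 = 1, t = 0 − 3·1 = -3  (check: 798·1 + 259·(-3) = 21)
  q = 12: r = 7, s = 0 − 12·1 = -12, t = 1 − 12·(-3) = 37  (check: 798·(-12) + 259·37 = 7)
The row with r = 7 (the gcd) gives the Bezout coefficients s = -12, t = 37.
Result: 798 · (-12) + 259 · (37) = 7.

gcd(798, 259) = 7; s = -12, t = 37 (check: 798·(-12) + 259·37 = 7).


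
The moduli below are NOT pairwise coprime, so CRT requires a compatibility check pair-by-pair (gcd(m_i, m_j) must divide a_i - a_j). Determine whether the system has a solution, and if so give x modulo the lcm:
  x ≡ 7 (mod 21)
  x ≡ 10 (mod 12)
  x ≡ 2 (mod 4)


Moduli 21, 12, 4 are not pairwise coprime, so CRT works modulo lcm(m_i) when all pairwise compatibility conditions hold.
Pairwise compatibility: gcd(m_i, m_j) must divide a_i - a_j for every pair.
Merge one congruence at a time:
  Start: x ≡ 7 (mod 21).
  Combine with x ≡ 10 (mod 12): gcd(21, 12) = 3; 10 - 7 = 3, which IS divisible by 3, so compatible.
    Write x = 7 + 21·t and substitute into x ≡ 10 (mod 12): 21·t ≡ 10 − 7 = 3 (mod 12).
    Divide the congruence (and modulus) by g = 3: 7·t ≡ 1 (mod 4).
    Reduce coefficients mod 4: 3·t ≡ 1 (mod 4).
    The inverse of 3 mod 4 is 3 (since 3·3 = 9 = 2·4 + 1), so t ≡ 3·1 = 3 ≡ 3 (mod 4).
    Then x = 7 + 21·3 = 70, valid modulo lcm(21, 12) = 84: x ≡ 70 (mod 84).
  Combine with x ≡ 2 (mod 4): gcd(84, 4) = 4; 2 - 70 = -68, which IS divisible by 4, so compatible.
    Write x = 70 + 84·t and substitute into x ≡ 2 (mod 4): 84·t ≡ 2 − 70 = -68 (mod 4).
    Divide the congruence (and modulus) by g = 4: 21·t ≡ -17 (mod 1).
    Modulo 1 every t works; take t = 0.
    Then x = 70 + 84·0 = 70, valid modulo lcm(84, 4) = 84: x ≡ 70 (mod 84).
Verify: 70 mod 21 = 7, 70 mod 12 = 10, 70 mod 4 = 2.

x ≡ 70 (mod 84).


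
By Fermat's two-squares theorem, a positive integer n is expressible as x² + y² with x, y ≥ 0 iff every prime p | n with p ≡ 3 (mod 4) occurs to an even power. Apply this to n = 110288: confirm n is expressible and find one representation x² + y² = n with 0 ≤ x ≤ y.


Step 1: Factor n = 110288 = 2^4 · 61 · 113.
Step 2: Check the mod-4 condition on each prime factor: 2 = 2 (special); 61 ≡ 1 (mod 4), exponent 1; 113 ≡ 1 (mod 4), exponent 1.
All primes ≡ 3 (mod 4) appear to even exponent (or don't appear), so by the two-squares theorem n IS expressible as a sum of two squares.
Step 3: Build a representation. Group n = k² · m with k = 4 and m = 61 · 113 = 6893 (a product of primes ≡ 1 (mod 4)); a representation of m scales to one of n via (k·x)² + (k·y)² = k²(x² + y²). Each prime p ≡ 1 (mod 4) is itself a sum of two squares; find a² by testing p − a² for a perfect square:
  61: 61 − 1² = 60, 61 − 2² = 57, 61 − 3² = 52, 61 − 4² = 45, 61 − 5² = 36 = 6² ⇒ 61 = 5² + 6².
  113: 113 − 1² = 112, 113 − 2² = 109, 113 − 3² = 104, 113 − 4² = 97, 113 − 5² = 88, 113 − 6² = 77, 113 − 7² = 64 = 8² ⇒ 113 = 7² + 8².
  Combine using the Brahmagupta–Fibonacci identity (a² + b²)(c² + d²) = (ac − bd)² + (ad + bc)² = (ac + bd)² + (ad − bc)²:
  61 · 113 = 6893: from (5² + 6²)(7² + 8²), take (5·7 − 6·8, 5·8 + 6·7) = (35 − 48, 40 + 42) = (-13, 82); dropping signs (only squares matter) gives (13, 82); check 13² + 82² = 169 + 6724 = 6893 ✓.
  Scale by k = 4: (4·13, 4·82) = (52, 328).
Step 4: Order so x ≤ y and verify: 52² + 328² = 2704 + 107584 = 110288 = n. ✓

n = 110288 = 52² + 328² (one valid representation with x ≤ y).


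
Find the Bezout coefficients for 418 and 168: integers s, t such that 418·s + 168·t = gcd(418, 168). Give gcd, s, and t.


Euclidean algorithm on (418, 168) — divide until remainder is 0:
  418 = 2 · 168 + 82
  168 = 2 · 82 + 4
  82 = 20 · 4 + 2
  4 = 2 · 2 + 0
gcd(418, 168) = 2.
Track Bezout coefficients alongside the remainders: start with r₀ = 418 = a·1 + b·0 (s = 1, t = 0) and r₁ = 168 = a·0 + b·1 (s = 0, t = 1); each new remainder r_{k+1} = r_{k-1} − q_k·r_k inherits s_{k+1} = s_{k-1} − q_k·s_k, t_{k+1} = t_{k-1} − q_k·t_k, so r_k = a·s_k + b·t_k at every step:
  q = 2: r = 82, s = 1 − 2·0 = 1, t = 0 − 2·1 = -2  (check: 418·1 + 168·(-2) = 82)
  q = 2: r = 4, s = 0 − 2·1 = -2, t = 1 − 2·(-2) = 5  (check: 418·(-2) + 168·5 = 4)
  q = 20: r = 2, s = 1 − 20·(-2) = 41, t = -2 − 20·5 = -102  (check: 418·41 + 168·(-102) = 2)
The row with r = 2 (the gcd) gives the Bezout coefficients s = 41, t = -102.
Result: 418 · (41) + 168 · (-102) = 2.

gcd(418, 168) = 2; s = 41, t = -102 (check: 418·41 + 168·(-102) = 2).


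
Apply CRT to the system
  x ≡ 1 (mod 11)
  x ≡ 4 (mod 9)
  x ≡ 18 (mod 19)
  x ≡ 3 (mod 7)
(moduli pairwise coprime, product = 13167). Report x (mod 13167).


Product of moduli M = 11 · 9 · 19 · 7 = 13167.
Merge one congruence at a time:
  Start: x ≡ 1 (mod 11).
  Combine with x ≡ 4 (mod 9); new modulus lcm = 99.
    Write x = 1 + 11·t and substitute into x ≡ 4 (mod 9): 11·t ≡ 4 − 1 = 3 (mod 9).
    Reduce coefficients mod 9: 2·t ≡ 3 (mod 9).
    The inverse of 2 mod 9 is 5 (since 2·5 = 10 = 1·9 + 1), so t ≡ 5·3 = 15 ≡ 6 (mod 9).
    Then x = 1 + 11·6 = 67, valid modulo lcm(11, 9) = 99: x ≡ 67 (mod 99).
  Combine with x ≡ 18 (mod 19); new modulus lcm = 1881.
    Write x = 67 + 99·t and substitute into x ≡ 18 (mod 19): 99·t ≡ 18 − 67 = -49 (mod 19).
    Reduce coefficients mod 19: 4·t ≡ 8 (mod 19).
    The inverse of 4 mod 19 is 5 (since 4·5 = 20 = 1·19 + 1), so t ≡ 5·8 = 40 ≡ 2 (mod 19).
    Then x = 67 + 99·2 = 265, valid modulo lcm(99, 19) = 1881: x ≡ 265 (mod 1881).
  Combine with x ≡ 3 (mod 7); new modulus lcm = 13167.
    Write x = 265 + 1881·t and substitute into x ≡ 3 (mod 7): 1881·t ≡ 3 − 265 = -262 (mod 7).
    Reduce coefficients mod 7: 5·t ≡ 4 (mod 7).
    The inverse of 5 mod 7 is 3 (since 5·3 = 15 = 2·7 + 1), so t ≡ 3·4 = 12 ≡ 5 (mod 7).
    Then x = 265 + 1881·5 = 9670, valid modulo lcm(1881, 7) = 13167: x ≡ 9670 (mod 13167).
Verify against each original: 9670 mod 11 = 1, 9670 mod 9 = 4, 9670 mod 19 = 18, 9670 mod 7 = 3.

x ≡ 9670 (mod 13167).


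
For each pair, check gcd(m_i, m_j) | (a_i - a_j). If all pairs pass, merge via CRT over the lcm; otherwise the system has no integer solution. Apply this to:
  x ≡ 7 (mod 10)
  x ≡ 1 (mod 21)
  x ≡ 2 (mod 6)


Moduli 10, 21, 6 are not pairwise coprime, so CRT works modulo lcm(m_i) when all pairwise compatibility conditions hold.
Pairwise compatibility: gcd(m_i, m_j) must divide a_i - a_j for every pair.
Merge one congruence at a time:
  Start: x ≡ 7 (mod 10).
  Combine with x ≡ 1 (mod 21): gcd(10, 21) = 1; 1 - 7 = -6, which IS divisible by 1, so compatible.
    Write x = 7 + 10·t and substitute into x ≡ 1 (mod 21): 10·t ≡ 1 − 7 = -6 (mod 21).
    Reduce coefficients mod 21: 10·t ≡ 15 (mod 21).
    The inverse of 10 mod 21 is 19 (since 10·19 = 190 = 9·21 + 1), so t ≡ 19·15 = 285 ≡ 12 (mod 21).
    Then x = 7 + 10·12 = 127, valid modulo lcm(10, 21) = 210: x ≡ 127 (mod 210).
  Combine with x ≡ 2 (mod 6): gcd(210, 6) = 6, and 2 - 127 = -125 is NOT divisible by 6.
    ⇒ system is inconsistent (no integer solution).

No solution (the system is inconsistent).


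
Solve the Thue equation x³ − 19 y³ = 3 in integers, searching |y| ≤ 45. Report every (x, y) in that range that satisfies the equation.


The equation is x³ - 19y³ = 3. For fixed y, x³ = 19·y³ + 3, so a solution requires the RHS to be a perfect cube.
Strategy: iterate y from -45 to 45, compute RHS = 19·y³ + 3, and check whether it is a (positive or negative) perfect cube.
Check small values of y:
  y = 0: RHS = 3 is not a perfect cube.
  y = 1: RHS = 22 is not a perfect cube.
  y = -1: RHS = -16 is not a perfect cube.
  y = 2: RHS = 155 is not a perfect cube.
  y = -2: RHS = -149 is not a perfect cube.
  y = 3: RHS = 516 is not a perfect cube.
  y = -3: RHS = -510 is not a perfect cube.
Continuing the search up to |y| = 45 finds no solutions either.
No (x, y) in the scanned range satisfies the equation.

No integer solutions with |y| ≤ 45.


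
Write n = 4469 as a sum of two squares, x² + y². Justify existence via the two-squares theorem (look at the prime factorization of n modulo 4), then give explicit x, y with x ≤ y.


Step 1: Factor n = 4469 = 41 · 109.
Step 2: Check the mod-4 condition on each prime factor: 41 ≡ 1 (mod 4), exponent 1; 109 ≡ 1 (mod 4), exponent 1.
All primes ≡ 3 (mod 4) appear to even exponent (or don't appear), so by the two-squares theorem n IS expressible as a sum of two squares.
Step 3: Build a representation. Here n = 41 · 109 is a product of primes ≡ 1 (mod 4). Each prime p ≡ 1 (mod 4) is itself a sum of two squares; find a² by testing p − a² for a perfect square:
  41: 41 − 1² = 40, 41 − 2² = 37, 41 − 3² = 32, 41 − 4² = 25 = 5² ⇒ 41 = 4² + 5².
  109: 109 − 1² = 108, 109 − 2² = 105, 109 − 3² = 100 = 10² ⇒ 109 = 3² + 10².
  Combine using the Brahmagupta–Fibonacci identity (a² + b²)(c² + d²) = (ac − bd)² + (ad + bc)² = (ac + bd)² + (ad − bc)²:
  41 · 109 = 4469: from (4² + 5²)(3² + 10²), take (4·3 − 5·10, 4·10 + 5·3) = (12 − 50, 40 + 15) = (-38, 55); dropping signs (only squares matter) gives (38, 55); check 38² + 55² = 1444 + 3025 = 4469 ✓.
Step 4: Order so x ≤ y and verify: 38² + 55² = 1444 + 3025 = 4469 = n. ✓

n = 4469 = 38² + 55² (one valid representation with x ≤ y).


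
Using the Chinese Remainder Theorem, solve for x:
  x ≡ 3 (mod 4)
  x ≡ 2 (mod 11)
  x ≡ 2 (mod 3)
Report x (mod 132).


Moduli 4, 11, 3 are pairwise coprime; by CRT there is a unique solution modulo M = 4 · 11 · 3 = 132.
Solve pairwise, accumulating the modulus:
  Start with x ≡ 3 (mod 4).
  Combine with x ≡ 2 (mod 11): since gcd(4, 11) = 1, we get a unique residue mod 44.
    Write x = 3 + 4·t and substitute into x ≡ 2 (mod 11): 4·t ≡ 2 − 3 = -1 (mod 11).
    Reduce coefficients mod 11: 4·t ≡ 10 (mod 11).
    The inverse of 4 mod 11 is 3 (since 4·3 = 12 = 1·11 + 1), so t ≡ 3·10 = 30 ≡ 8 (mod 11).
    Then x = 3 + 4·8 = 35, valid modulo lcm(4, 11) = 44: x ≡ 35 (mod 44).
  Combine with x ≡ 2 (mod 3): since gcd(44, 3) = 1, we get a unique residue mod 132.
    Write x = 35 + 44·t and substitute into x ≡ 2 (mod 3): 44·t ≡ 2 − 35 = -33 (mod 3).
    Reduce coefficients mod 3: 2·t ≡ 0 (mod 3).
    The inverse of 2 mod 3 is 2 (since 2·2 = 4 = 1·3 + 1), so t ≡ 2·0 = 0 ≡ 0 (mod 3).
    Then x = 35 + 44·0 = 35, valid modulo lcm(44, 3) = 132: x ≡ 35 (mod 132).
Verify: 35 mod 4 = 3 ✓, 35 mod 11 = 2 ✓, 35 mod 3 = 2 ✓.

x ≡ 35 (mod 132).


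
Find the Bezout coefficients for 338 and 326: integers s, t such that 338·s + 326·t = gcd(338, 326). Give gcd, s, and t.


Euclidean algorithm on (338, 326) — divide until remainder is 0:
  338 = 1 · 326 + 12
  326 = 27 · 12 + 2
  12 = 6 · 2 + 0
gcd(338, 326) = 2.
Track Bezout coefficients alongside the remainders: start with r₀ = 338 = a·1 + b·0 (s = 1, t = 0) and r₁ = 326 = a·0 + b·1 (s = 0, t = 1); each new remainder r_{k+1} = r_{k-1} − q_k·r_k inherits s_{k+1} = s_{k-1} − q_k·s_k, t_{k+1} = t_{k-1} − q_k·t_k, so r_k = a·s_k + b·t_k at every step:
  q = 1: r = 12, s = 1 − 1·0 = 1, t = 0 − 1·1 = -1  (check: 338·1 + 326·(-1) = 12)
  q = 27: r = 2, s = 0 − 27·1 = -27, t = 1 − 27·(-1) = 28  (check: 338·(-27) + 326·28 = 2)
The row with r = 2 (the gcd) gives the Bezout coefficients s = -27, t = 28.
Result: 338 · (-27) + 326 · (28) = 2.

gcd(338, 326) = 2; s = -27, t = 28 (check: 338·(-27) + 326·28 = 2).


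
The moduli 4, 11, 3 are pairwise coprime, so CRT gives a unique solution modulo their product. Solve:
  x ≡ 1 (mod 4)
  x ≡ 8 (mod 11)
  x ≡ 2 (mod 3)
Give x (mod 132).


Moduli 4, 11, 3 are pairwise coprime; by CRT there is a unique solution modulo M = 4 · 11 · 3 = 132.
Solve pairwise, accumulating the modulus:
  Start with x ≡ 1 (mod 4).
  Combine with x ≡ 8 (mod 11): since gcd(4, 11) = 1, we get a unique residue mod 44.
    Write x = 1 + 4·t and substitute into x ≡ 8 (mod 11): 4·t ≡ 8 − 1 = 7 (mod 11).
    The inverse of 4 mod 11 is 3 (since 4·3 = 12 = 1·11 + 1), so t ≡ 3·7 = 21 ≡ 10 (mod 11).
    Then x = 1 + 4·10 = 41, valid modulo lcm(4, 11) = 44: x ≡ 41 (mod 44).
  Combine with x ≡ 2 (mod 3): since gcd(44, 3) = 1, we get a unique residue mod 132.
    Write x = 41 + 44·t and substitute into x ≡ 2 (mod 3): 44·t ≡ 2 − 41 = -39 (mod 3).
    Reduce coefficients mod 3: 2·t ≡ 0 (mod 3).
    The inverse of 2 mod 3 is 2 (since 2·2 = 4 = 1·3 + 1), so t ≡ 2·0 = 0 ≡ 0 (mod 3).
    Then x = 41 + 44·0 = 41, valid modulo lcm(44, 3) = 132: x ≡ 41 (mod 132).
Verify: 41 mod 4 = 1 ✓, 41 mod 11 = 8 ✓, 41 mod 3 = 2 ✓.

x ≡ 41 (mod 132).


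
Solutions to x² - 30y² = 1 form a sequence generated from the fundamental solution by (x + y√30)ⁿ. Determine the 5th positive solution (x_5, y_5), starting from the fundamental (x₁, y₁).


Step 1: Find the fundamental solution (x₁, y₁) of x² - 30y² = 1.
  Expand √30 as a continued fraction. a₀ = ⌊√30⌋ = 5; iterate m_{k+1} = d_k·a_k − m_k, d_{k+1} = (30 − m_{k+1}²)/d_k, a_{k+1} = ⌊(a₀ + m_{k+1})/d_{k+1}⌋ (starting m₀ = 0, d₀ = 1), with convergents p_k = a_k·p_{k-1} + p_{k-2}, q_k = a_k·q_{k-1} + q_{k-2} (p₋₁ = 1, q₋₁ = 0):
  k = 0: a₀ = 5; p₀/q₀ = 5/1; p₀² − 30·q₀² = 25 − 30 = -5.
  k = 1: m = 5, d = 5, a = ⌊(5 + 5)/5⌋ = 2; p/q = (2·5 + 1)/(2·1 + 0) = 11/2; p² − 30·q² = 121 − 120 = 1.
  The first convergent with p² − 30·q² = 1 gives the fundamental solution (x₁, y₁) = (11, 2).
Step 2: Apply the recurrence (x_{n+1}, y_{n+1}) = (x₁x_n + 30y₁y_n, x₁y_n + y₁x_n) repeatedly.
  From (x_1, y_1) = (11, 2): x_2 = 11·11 + 30·2·2 = 241; y_2 = 11·2 + 2·11 = 44.
  From (x_2, y_2) = (241, 44): x_3 = 11·241 + 30·2·44 = 5291; y_3 = 11·44 + 2·241 = 966.
  From (x_3, y_3) = (5291, 966): x_4 = 11·5291 + 30·2·966 = 116161; y_4 = 11·966 + 2·5291 = 21208.
  From (x_4, y_4) = (116161, 21208): x_5 = 11·116161 + 30·2·21208 = 2550251; y_5 = 11·21208 + 2·116161 = 465610.
Step 3: Verify x_5² - 30·y_5² = 6503780163001 - 6503780163000 = 1 (should be 1). ✓

(x_1, y_1) = (11, 2); (x_5, y_5) = (2550251, 465610).


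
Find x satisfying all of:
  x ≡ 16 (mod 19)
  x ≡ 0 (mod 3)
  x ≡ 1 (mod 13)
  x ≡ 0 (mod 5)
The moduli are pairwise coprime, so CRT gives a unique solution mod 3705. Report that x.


Product of moduli M = 19 · 3 · 13 · 5 = 3705.
Merge one congruence at a time:
  Start: x ≡ 16 (mod 19).
  Combine with x ≡ 0 (mod 3); new modulus lcm = 57.
    Write x = 16 + 19·t and substitute into x ≡ 0 (mod 3): 19·t ≡ 0 − 16 = -16 (mod 3).
    Reduce coefficients mod 3: 1·t ≡ 2 (mod 3).
    So t ≡ 2 (mod 3).
    Then x = 16 + 19·2 = 54, valid modulo lcm(19, 3) = 57: x ≡ 54 (mod 57).
  Combine with x ≡ 1 (mod 13); new modulus lcm = 741.
    Write x = 54 + 57·t and substitute into x ≡ 1 (mod 13): 57·t ≡ 1 − 54 = -53 (mod 13).
    Reduce coefficients mod 13: 5·t ≡ 12 (mod 13).
    The inverse of 5 mod 13 is 8 (since 5·8 = 40 = 3·13 + 1), so t ≡ 8·12 = 96 ≡ 5 (mod 13).
    Then x = 54 + 57·5 = 339, valid modulo lcm(57, 13) = 741: x ≡ 339 (mod 741).
  Combine with x ≡ 0 (mod 5); new modulus lcm = 3705.
    Write x = 339 + 741·t and substitute into x ≡ 0 (mod 5): 741·t ≡ 0 − 339 = -339 (mod 5).
    Reduce coefficients mod 5: 1·t ≡ 1 (mod 5).
    So t ≡ 1 (mod 5).
    Then x = 339 + 741·1 = 1080, valid modulo lcm(741, 5) = 3705: x ≡ 1080 (mod 3705).
Verify against each original: 1080 mod 19 = 16, 1080 mod 3 = 0, 1080 mod 13 = 1, 1080 mod 5 = 0.

x ≡ 1080 (mod 3705).


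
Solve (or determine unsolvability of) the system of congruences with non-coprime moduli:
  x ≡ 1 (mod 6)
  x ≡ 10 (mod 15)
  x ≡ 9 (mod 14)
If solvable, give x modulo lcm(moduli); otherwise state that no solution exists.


Moduli 6, 15, 14 are not pairwise coprime, so CRT works modulo lcm(m_i) when all pairwise compatibility conditions hold.
Pairwise compatibility: gcd(m_i, m_j) must divide a_i - a_j for every pair.
Merge one congruence at a time:
  Start: x ≡ 1 (mod 6).
  Combine with x ≡ 10 (mod 15): gcd(6, 15) = 3; 10 - 1 = 9, which IS divisible by 3, so compatible.
    Write x = 1 + 6·t and substitute into x ≡ 10 (mod 15): 6·t ≡ 10 − 1 = 9 (mod 15).
    Divide the congruence (and modulus) by g = 3: 2·t ≡ 3 (mod 5).
    The inverse of 2 mod 5 is 3 (since 2·3 = 6 = 1·5 + 1), so t ≡ 3·3 = 9 ≡ 4 (mod 5).
    Then x = 1 + 6·4 = 25, valid modulo lcm(6, 15) = 30: x ≡ 25 (mod 30).
  Combine with x ≡ 9 (mod 14): gcd(30, 14) = 2; 9 - 25 = -16, which IS divisible by 2, so compatible.
    Write x = 25 + 30·t and substitute into x ≡ 9 (mod 14): 30·t ≡ 9 − 25 = -16 (mod 14).
    Divide the congruence (and modulus) by g = 2: 15·t ≡ -8 (mod 7).
    Reduce coefficients mod 7: 1·t ≡ 6 (mod 7).
    So t ≡ 6 (mod 7).
    Then x = 25 + 30·6 = 205, valid modulo lcm(30, 14) = 210: x ≡ 205 (mod 210).
Verify: 205 mod 6 = 1, 205 mod 15 = 10, 205 mod 14 = 9.

x ≡ 205 (mod 210).


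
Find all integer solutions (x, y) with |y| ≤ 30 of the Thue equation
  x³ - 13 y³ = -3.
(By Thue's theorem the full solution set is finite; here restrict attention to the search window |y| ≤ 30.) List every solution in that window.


The equation is x³ - 13y³ = -3. For fixed y, x³ = 13·y³ − 3, so a solution requires the RHS to be a perfect cube.
Strategy: iterate y from -30 to 30, compute RHS = 13·y³ − 3, and check whether it is a (positive or negative) perfect cube.
Check small values of y:
  y = 0: RHS = -3 is not a perfect cube.
  y = 1: RHS = 10 is not a perfect cube.
  y = -1: RHS = -16 is not a perfect cube.
  y = 2: RHS = 101 is not a perfect cube.
  y = -2: RHS = -107 is not a perfect cube.
  y = 3: RHS = 348 is not a perfect cube.
  y = -3: RHS = -354 is not a perfect cube.
Continuing the search up to |y| = 30 finds no solutions either.
No (x, y) in the scanned range satisfies the equation.

No integer solutions with |y| ≤ 30.


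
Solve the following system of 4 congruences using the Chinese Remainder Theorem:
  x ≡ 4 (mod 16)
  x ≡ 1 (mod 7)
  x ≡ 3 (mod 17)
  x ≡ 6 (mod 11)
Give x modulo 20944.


Product of moduli M = 16 · 7 · 17 · 11 = 20944.
Merge one congruence at a time:
  Start: x ≡ 4 (mod 16).
  Combine with x ≡ 1 (mod 7); new modulus lcm = 112.
    Write x = 4 + 16·t and substitute into x ≡ 1 (mod 7): 16·t ≡ 1 − 4 = -3 (mod 7).
    Reduce coefficients mod 7: 2·t ≡ 4 (mod 7).
    The inverse of 2 mod 7 is 4 (since 2·4 = 8 = 1·7 + 1), so t ≡ 4·4 = 16 ≡ 2 (mod 7).
    Then x = 4 + 16·2 = 36, valid modulo lcm(16, 7) = 112: x ≡ 36 (mod 112).
  Combine with x ≡ 3 (mod 17); new modulus lcm = 1904.
    Write x = 36 + 112·t and substitute into x ≡ 3 (mod 17): 112·t ≡ 3 − 36 = -33 (mod 17).
    Reduce coefficients mod 17: 10·t ≡ 1 (mod 17).
    The inverse of 10 mod 17 is 12 (since 10·12 = 120 = 7·17 + 1), so t ≡ 12·1 = 12 ≡ 12 (mod 17).
    Then x = 36 + 112·12 = 1380, valid modulo lcm(112, 17) = 1904: x ≡ 1380 (mod 1904).
  Combine with x ≡ 6 (mod 11); new modulus lcm = 20944.
    Write x = 1380 + 1904·t and substitute into x ≡ 6 (mod 11): 1904·t ≡ 6 − 1380 = -1374 (mod 11).
    Reduce coefficients mod 11: 1·t ≡ 1 (mod 11).
    So t ≡ 1 (mod 11).
    Then x = 1380 + 1904·1 = 3284, valid modulo lcm(1904, 11) = 20944: x ≡ 3284 (mod 20944).
Verify against each original: 3284 mod 16 = 4, 3284 mod 7 = 1, 3284 mod 17 = 3, 3284 mod 11 = 6.

x ≡ 3284 (mod 20944).


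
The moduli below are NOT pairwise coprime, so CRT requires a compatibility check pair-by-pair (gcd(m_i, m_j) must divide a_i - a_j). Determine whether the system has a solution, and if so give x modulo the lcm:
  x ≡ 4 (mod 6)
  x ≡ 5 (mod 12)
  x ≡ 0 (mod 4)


Moduli 6, 12, 4 are not pairwise coprime, so CRT works modulo lcm(m_i) when all pairwise compatibility conditions hold.
Pairwise compatibility: gcd(m_i, m_j) must divide a_i - a_j for every pair.
Merge one congruence at a time:
  Start: x ≡ 4 (mod 6).
  Combine with x ≡ 5 (mod 12): gcd(6, 12) = 6, and 5 - 4 = 1 is NOT divisible by 6.
    ⇒ system is inconsistent (no integer solution).

No solution (the system is inconsistent).


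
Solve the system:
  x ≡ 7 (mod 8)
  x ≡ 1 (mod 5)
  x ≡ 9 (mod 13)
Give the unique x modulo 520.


Moduli 8, 5, 13 are pairwise coprime; by CRT there is a unique solution modulo M = 8 · 5 · 13 = 520.
Solve pairwise, accumulating the modulus:
  Start with x ≡ 7 (mod 8).
  Combine with x ≡ 1 (mod 5): since gcd(8, 5) = 1, we get a unique residue mod 40.
    Write x = 7 + 8·t and substitute into x ≡ 1 (mod 5): 8·t ≡ 1 − 7 = -6 (mod 5).
    Reduce coefficients mod 5: 3·t ≡ 4 (mod 5).
    The inverse of 3 mod 5 is 2 (since 3·2 = 6 = 1·5 + 1), so t ≡ 2·4 = 8 ≡ 3 (mod 5).
    Then x = 7 + 8·3 = 31, valid modulo lcm(8, 5) = 40: x ≡ 31 (mod 40).
  Combine with x ≡ 9 (mod 13): since gcd(40, 13) = 1, we get a unique residue mod 520.
    Write x = 31 + 40·t and substitute into x ≡ 9 (mod 13): 40·t ≡ 9 − 31 = -22 (mod 13).
    Reduce coefficients mod 13: 1·t ≡ 4 (mod 13).
    So t ≡ 4 (mod 13).
    Then x = 31 + 40·4 = 191, valid modulo lcm(40, 13) = 520: x ≡ 191 (mod 520).
Verify: 191 mod 8 = 7 ✓, 191 mod 5 = 1 ✓, 191 mod 13 = 9 ✓.

x ≡ 191 (mod 520).


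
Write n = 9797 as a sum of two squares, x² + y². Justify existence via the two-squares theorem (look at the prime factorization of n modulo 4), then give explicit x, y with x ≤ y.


Step 1: Factor n = 9797 = 97 · 101.
Step 2: Check the mod-4 condition on each prime factor: 97 ≡ 1 (mod 4), exponent 1; 101 ≡ 1 (mod 4), exponent 1.
All primes ≡ 3 (mod 4) appear to even exponent (or don't appear), so by the two-squares theorem n IS expressible as a sum of two squares.
Step 3: Build a representation. Here n = 97 · 101 is a product of primes ≡ 1 (mod 4). Each prime p ≡ 1 (mod 4) is itself a sum of two squares; find a² by testing p − a² for a perfect square:
  97: 97 − 1² = 96, 97 − 2² = 93, 97 − 3² = 88, 97 − 4² = 81 = 9² ⇒ 97 = 4² + 9².
  101: 101 − 1² = 100 = 10² ⇒ 101 = 1² + 10².
  Combine using the Brahmagupta–Fibonacci identity (a² + b²)(c² + d²) = (ac − bd)² + (ad + bc)² = (ac + bd)² + (ad − bc)²:
  97 · 101 = 9797: from (4² + 9²)(1² + 10²), take (4·1 − 9·10, 4·10 + 9·1) = (4 − 90, 40 + 9) = (-86, 49); dropping signs (only squares matter) gives (86, 49); check 86² + 49² = 7396 + 2401 = 9797 ✓.
Step 4: Order so x ≤ y and verify: 49² + 86² = 2401 + 7396 = 9797 = n. ✓

n = 9797 = 49² + 86² (one valid representation with x ≤ y).


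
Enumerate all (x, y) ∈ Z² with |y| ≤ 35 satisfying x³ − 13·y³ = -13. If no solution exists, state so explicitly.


The equation is x³ - 13y³ = -13. For fixed y, x³ = 13·y³ − 13, so a solution requires the RHS to be a perfect cube.
Strategy: iterate y from -35 to 35, compute RHS = 13·y³ − 13, and check whether it is a (positive or negative) perfect cube.
Check small values of y:
  y = 0: RHS = -13 is not a perfect cube.
  y = 1: RHS = 0 = (0)³ ⇒ x = 0 works.
  y = -1: RHS = -26 is not a perfect cube.
  y = 2: RHS = 91 is not a perfect cube.
  y = -2: RHS = -117 is not a perfect cube.
  y = 3: RHS = 338 is not a perfect cube.
  y = -3: RHS = -364 is not a perfect cube.
Continuing the search up to |y| = 35 finds no further solutions beyond those listed.
Collected solutions: (0, 1).

Solutions (with |y| ≤ 35): (0, 1).


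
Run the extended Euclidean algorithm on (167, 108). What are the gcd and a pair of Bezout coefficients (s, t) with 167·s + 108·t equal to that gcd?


Euclidean algorithm on (167, 108) — divide until remainder is 0:
  167 = 1 · 108 + 59
  108 = 1 · 59 + 49
  59 = 1 · 49 + 10
  49 = 4 · 10 + 9
  10 = 1 · 9 + 1
  9 = 9 · 1 + 0
gcd(167, 108) = 1.
Track Bezout coefficients alongside the remainders: start with r₀ = 167 = a·1 + b·0 (s = 1, t = 0) and r₁ = 108 = a·0 + b·1 (s = 0, t = 1); each new remainder r_{k+1} = r_{k-1} − q_k·r_k inherits s_{k+1} = s_{k-1} − q_k·s_k, t_{k+1} = t_{k-1} − q_k·t_k, so r_k = a·s_k + b·t_k at every step:
  q = 1: r = 59, s = 1 − 1·0 = 1, t = 0 − 1·1 = -1  (check: 167·1 + 108·(-1) = 59)
  q = 1: r = 49, s = 0 − 1·1 = -1, t = 1 − 1·(-1) = 2  (check: 167·(-1) + 108·2 = 49)
  q = 1: r = 10, s = 1 − 1·(-1) = 2, t = -1 − 1·2 = -3  (check: 167·2 + 108·(-3) = 10)
  q = 4: r = 9, s = -1 − 4·2 = -9, t = 2 − 4·(-3) = 14  (check: 167·(-9) + 108·14 = 9)
  q = 1: r = 1, s = 2 − 1·(-9) = 11, t = -3 − 1·14 = -17  (check: 167·11 + 108·(-17) = 1)
The row with r = 1 (the gcd) gives the Bezout coefficients s = 11, t = -17.
Result: 167 · (11) + 108 · (-17) = 1.

gcd(167, 108) = 1; s = 11, t = -17 (check: 167·11 + 108·(-17) = 1).


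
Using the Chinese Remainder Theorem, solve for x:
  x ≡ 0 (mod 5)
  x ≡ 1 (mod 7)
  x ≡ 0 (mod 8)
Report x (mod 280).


Moduli 5, 7, 8 are pairwise coprime; by CRT there is a unique solution modulo M = 5 · 7 · 8 = 280.
Solve pairwise, accumulating the modulus:
  Start with x ≡ 0 (mod 5).
  Combine with x ≡ 1 (mod 7): since gcd(5, 7) = 1, we get a unique residue mod 35.
    Write x = 0 + 5·t and substitute into x ≡ 1 (mod 7): 5·t ≡ 1 − 0 = 1 (mod 7).
    The inverse of 5 mod 7 is 3 (since 5·3 = 15 = 2·7 + 1), so t ≡ 3·1 = 3 ≡ 3 (mod 7).
    Then x = 0 + 5·3 = 15, valid modulo lcm(5, 7) = 35: x ≡ 15 (mod 35).
  Combine with x ≡ 0 (mod 8): since gcd(35, 8) = 1, we get a unique residue mod 280.
    Write x = 15 + 35·t and substitute into x ≡ 0 (mod 8): 35·t ≡ 0 − 15 = -15 (mod 8).
    Reduce coefficients mod 8: 3·t ≡ 1 (mod 8).
    The inverse of 3 mod 8 is 3 (since 3·3 = 9 = 1·8 + 1), so t ≡ 3·1 = 3 ≡ 3 (mod 8).
    Then x = 15 + 35·3 = 120, valid modulo lcm(35, 8) = 280: x ≡ 120 (mod 280).
Verify: 120 mod 5 = 0 ✓, 120 mod 7 = 1 ✓, 120 mod 8 = 0 ✓.

x ≡ 120 (mod 280).


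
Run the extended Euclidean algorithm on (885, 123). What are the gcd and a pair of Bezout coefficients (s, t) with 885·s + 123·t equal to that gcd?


Euclidean algorithm on (885, 123) — divide until remainder is 0:
  885 = 7 · 123 + 24
  123 = 5 · 24 + 3
  24 = 8 · 3 + 0
gcd(885, 123) = 3.
Track Bezout coefficients alongside the remainders: start with r₀ = 885 = a·1 + b·0 (s = 1, t = 0) and r₁ = 123 = a·0 + b·1 (s = 0, t = 1); each new remainder r_{k+1} = r_{k-1} − q_k·r_k inherits s_{k+1} = s_{k-1} − q_k·s_k, t_{k+1} = t_{k-1} − q_k·t_k, so r_k = a·s_k + b·t_k at every step:
  q = 7: r = 24, s = 1 − 7·0 = 1, t = 0 − 7·1 = -7  (check: 885·1 + 123·(-7) = 24)
  q = 5: r = 3, s = 0 − 5·1 = -5, t = 1 − 5·(-7) = 36  (check: 885·(-5) + 123·36 = 3)
The row with r = 3 (the gcd) gives the Bezout coefficients s = -5, t = 36.
Result: 885 · (-5) + 123 · (36) = 3.

gcd(885, 123) = 3; s = -5, t = 36 (check: 885·(-5) + 123·36 = 3).


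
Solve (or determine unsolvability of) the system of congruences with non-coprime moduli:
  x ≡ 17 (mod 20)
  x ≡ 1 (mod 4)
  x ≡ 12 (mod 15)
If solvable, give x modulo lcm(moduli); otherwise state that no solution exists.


Moduli 20, 4, 15 are not pairwise coprime, so CRT works modulo lcm(m_i) when all pairwise compatibility conditions hold.
Pairwise compatibility: gcd(m_i, m_j) must divide a_i - a_j for every pair.
Merge one congruence at a time:
  Start: x ≡ 17 (mod 20).
  Combine with x ≡ 1 (mod 4): gcd(20, 4) = 4; 1 - 17 = -16, which IS divisible by 4, so compatible.
    Write x = 17 + 20·t and substitute into x ≡ 1 (mod 4): 20·t ≡ 1 − 17 = -16 (mod 4).
    Divide the congruence (and modulus) by g = 4: 5·t ≡ -4 (mod 1).
    Modulo 1 every t works; take t = 0.
    Then x = 17 + 20·0 = 17, valid modulo lcm(20, 4) = 20: x ≡ 17 (mod 20).
  Combine with x ≡ 12 (mod 15): gcd(20, 15) = 5; 12 - 17 = -5, which IS divisible by 5, so compatible.
    Write x = 17 + 20·t and substitute into x ≡ 12 (mod 15): 20·t ≡ 12 − 17 = -5 (mod 15).
    Divide the congruence (and modulus) by g = 5: 4·t ≡ -1 (mod 3).
    Reduce coefficients mod 3: 1·t ≡ 2 (mod 3).
    So t ≡ 2 (mod 3).
    Then x = 17 + 20·2 = 57, valid modulo lcm(20, 15) = 60: x ≡ 57 (mod 60).
Verify: 57 mod 20 = 17, 57 mod 4 = 1, 57 mod 15 = 12.

x ≡ 57 (mod 60).


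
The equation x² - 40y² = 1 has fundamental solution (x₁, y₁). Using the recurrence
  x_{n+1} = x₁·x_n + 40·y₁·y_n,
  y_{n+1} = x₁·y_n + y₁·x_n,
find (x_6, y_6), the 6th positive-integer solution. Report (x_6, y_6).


Step 1: Find the fundamental solution (x₁, y₁) of x² - 40y² = 1.
  Expand √40 as a continued fraction. a₀ = ⌊√40⌋ = 6; iterate m_{k+1} = d_k·a_k − m_k, d_{k+1} = (40 − m_{k+1}²)/d_k, a_{k+1} = ⌊(a₀ + m_{k+1})/d_{k+1}⌋ (starting m₀ = 0, d₀ = 1), with convergents p_k = a_k·p_{k-1} + p_{k-2}, q_k = a_k·q_{k-1} + q_{k-2} (p₋₁ = 1, q₋₁ = 0):
  k = 0: a₀ = 6; p₀/q₀ = 6/1; p₀² − 40·q₀² = 36 − 40 = -4.
  k = 1: m = 6, d = 4, a = ⌊(6 + 6)/4⌋ = 3; p/q = (3·6 + 1)/(3·1 + 0) = 19/3; p² − 40·q² = 361 − 360 = 1.
  The first convergent with p² − 40·q² = 1 gives the fundamental solution (x₁, y₁) = (19, 3).
Step 2: Apply the recurrence (x_{n+1}, y_{n+1}) = (x₁x_n + 40y₁y_n, x₁y_n + y₁x_n) repeatedly.
  From (x_1, y_1) = (19, 3): x_2 = 19·19 + 40·3·3 = 721; y_2 = 19·3 + 3·19 = 114.
  From (x_2, y_2) = (721, 114): x_3 = 19·721 + 40·3·114 = 27379; y_3 = 19·114 + 3·721 = 4329.
  From (x_3, y_3) = (27379, 4329): x_4 = 19·27379 + 40·3·4329 = 1039681; y_4 = 19·4329 + 3·27379 = 164388.
  From (x_4, y_4) = (1039681, 164388): x_5 = 19·1039681 + 40·3·164388 = 39480499; y_5 = 19·164388 + 3·1039681 = 6242415.
  From (x_5, y_5) = (39480499, 6242415): x_6 = 19·39480499 + 40·3·6242415 = 1499219281; y_6 = 19·6242415 + 3·39480499 = 237047382.
Step 3: Verify x_6² - 40·y_6² = 2247658452522156961 - 2247658452522156960 = 1 (should be 1). ✓

(x_1, y_1) = (19, 3); (x_6, y_6) = (1499219281, 237047382).


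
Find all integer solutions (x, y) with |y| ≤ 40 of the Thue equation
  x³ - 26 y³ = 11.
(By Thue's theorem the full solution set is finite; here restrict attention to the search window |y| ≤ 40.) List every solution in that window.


The equation is x³ - 26y³ = 11. For fixed y, x³ = 26·y³ + 11, so a solution requires the RHS to be a perfect cube.
Strategy: iterate y from -40 to 40, compute RHS = 26·y³ + 11, and check whether it is a (positive or negative) perfect cube.
Check small values of y:
  y = 0: RHS = 11 is not a perfect cube.
  y = 1: RHS = 37 is not a perfect cube.
  y = -1: RHS = -15 is not a perfect cube.
  y = 2: RHS = 219 is not a perfect cube.
  y = -2: RHS = -197 is not a perfect cube.
  y = 3: RHS = 713 is not a perfect cube.
  y = -3: RHS = -691 is not a perfect cube.
Continuing the search up to |y| = 40 finds no solutions either.
No (x, y) in the scanned range satisfies the equation.

No integer solutions with |y| ≤ 40.


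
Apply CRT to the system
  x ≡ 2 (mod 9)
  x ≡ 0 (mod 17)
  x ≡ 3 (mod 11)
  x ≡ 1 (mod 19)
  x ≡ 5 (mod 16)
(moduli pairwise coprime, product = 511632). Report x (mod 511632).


Product of moduli M = 9 · 17 · 11 · 19 · 16 = 511632.
Merge one congruence at a time:
  Start: x ≡ 2 (mod 9).
  Combine with x ≡ 0 (mod 17); new modulus lcm = 153.
    Write x = 2 + 9·t and substitute into x ≡ 0 (mod 17): 9·t ≡ 0 − 2 = -2 (mod 17).
    Reduce coefficients mod 17: 9·t ≡ 15 (mod 17).
    The inverse of 9 mod 17 is 2 (since 9·2 = 18 = 1·17 + 1), so t ≡ 2·15 = 30 ≡ 13 (mod 17).
    Then x = 2 + 9·13 = 119, valid modulo lcm(9, 17) = 153: x ≡ 119 (mod 153).
  Combine with x ≡ 3 (mod 11); new modulus lcm = 1683.
    Write x = 119 + 153·t and substitute into x ≡ 3 (mod 11): 153·t ≡ 3 − 119 = -116 (mod 11).
    Reduce coefficients mod 11: 10·t ≡ 5 (mod 11).
    The inverse of 10 mod 11 is 10 (since 10·10 = 100 = 9·11 + 1), so t ≡ 10·5 = 50 ≡ 6 (mod 11).
    Then x = 119 + 153·6 = 1037, valid modulo lcm(153, 11) = 1683: x ≡ 1037 (mod 1683).
  Combine with x ≡ 1 (mod 19); new modulus lcm = 31977.
    Write x = 1037 + 1683·t and substitute into x ≡ 1 (mod 19): 1683·t ≡ 1 − 1037 = -1036 (mod 19).
    Reduce coefficients mod 19: 11·t ≡ 9 (mod 19).
    The inverse of 11 mod 19 is 7 (since 11·7 = 77 = 4·19 + 1), so t ≡ 7·9 = 63 ≡ 6 (mod 19).
    Then x = 1037 + 1683·6 = 11135, valid modulo lcm(1683, 19) = 31977: x ≡ 11135 (mod 31977).
  Combine with x ≡ 5 (mod 16); new modulus lcm = 511632.
    Write x = 11135 + 31977·t and substitute into x ≡ 5 (mod 16): 31977·t ≡ 5 − 11135 = -11130 (mod 16).
    Reduce coefficients mod 16: 9·t ≡ 6 (mod 16).
    The inverse of 9 mod 16 is 9 (since 9·9 = 81 = 5·16 + 1), so t ≡ 9·6 = 54 ≡ 6 (mod 16).
    Then x = 11135 + 31977·6 = 202997, valid modulo lcm(31977, 16) = 511632: x ≡ 202997 (mod 511632).
Verify against each original: 202997 mod 9 = 2, 202997 mod 17 = 0, 202997 mod 11 = 3, 202997 mod 19 = 1, 202997 mod 16 = 5.

x ≡ 202997 (mod 511632).


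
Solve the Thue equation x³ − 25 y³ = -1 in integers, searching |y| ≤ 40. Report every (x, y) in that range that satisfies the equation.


The equation is x³ - 25y³ = -1. For fixed y, x³ = 25·y³ − 1, so a solution requires the RHS to be a perfect cube.
Strategy: iterate y from -40 to 40, compute RHS = 25·y³ − 1, and check whether it is a (positive or negative) perfect cube.
Check small values of y:
  y = 0: RHS = -1 = (-1)³ ⇒ x = -1 works.
  y = 1: RHS = 24 is not a perfect cube.
  y = -1: RHS = -26 is not a perfect cube.
  y = 2: RHS = 199 is not a perfect cube.
  y = -2: RHS = -201 is not a perfect cube.
  y = 3: RHS = 674 is not a perfect cube.
  y = -3: RHS = -676 is not a perfect cube.
Continuing the search up to |y| = 40 finds no further solutions beyond those listed.
Collected solutions: (-1, 0).

Solutions (with |y| ≤ 40): (-1, 0).


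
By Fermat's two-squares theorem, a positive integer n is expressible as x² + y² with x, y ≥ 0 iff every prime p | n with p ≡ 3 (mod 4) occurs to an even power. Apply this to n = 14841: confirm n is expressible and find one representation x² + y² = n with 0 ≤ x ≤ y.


Step 1: Factor n = 14841 = 3^2 · 17 · 97.
Step 2: Check the mod-4 condition on each prime factor: 3 ≡ 3 (mod 4), exponent 2 (must be even); 17 ≡ 1 (mod 4), exponent 1; 97 ≡ 1 (mod 4), exponent 1.
All primes ≡ 3 (mod 4) appear to even exponent (or don't appear), so by the two-squares theorem n IS expressible as a sum of two squares.
Step 3: Build a representation. Group n = k² · m with k = 3 and m = 17 · 97 = 1649 (a product of primes ≡ 1 (mod 4)); a representation of m scales to one of n via (k·x)² + (k·y)² = k²(x² + y²). Each prime p ≡ 1 (mod 4) is itself a sum of two squares; find a² by testing p − a² for a perfect square:
  17: 17 − 1² = 16 = 4² ⇒ 17 = 1² + 4².
  97: 97 − 1² = 96, 97 − 2² = 93, 97 − 3² = 88, 97 − 4² = 81 = 9² ⇒ 97 = 4² + 9².
  Combine using the Brahmagupta–Fibonacci identity (a² + b²)(c² + d²) = (ac − bd)² + (ad + bc)² = (ac + bd)² + (ad − bc)²:
  17 · 97 = 1649: from (1² + 4²)(4² + 9²), take (1·4 − 4·9, 1·9 + 4·4) = (4 − 36, 9 + 16) = (-32, 25); dropping signs (only squares matter) gives (32, 25); check 32² + 25² = 1024 + 625 = 1649 ✓.
  Scale by k = 3: (3·32, 3·25) = (96, 75).
Step 4: Order so x ≤ y and verify: 75² + 96² = 5625 + 9216 = 14841 = n. ✓

n = 14841 = 75² + 96² (one valid representation with x ≤ y).
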